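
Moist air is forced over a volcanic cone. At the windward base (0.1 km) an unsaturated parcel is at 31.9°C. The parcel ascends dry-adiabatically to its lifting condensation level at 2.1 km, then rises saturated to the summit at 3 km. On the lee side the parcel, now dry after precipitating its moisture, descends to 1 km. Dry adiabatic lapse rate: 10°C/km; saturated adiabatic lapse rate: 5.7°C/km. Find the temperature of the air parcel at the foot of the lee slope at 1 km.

26.77°C

100–2100 m, dry: Δz = 2 km ⇒ ΔT = -20°C; T = 11.9°C
2100–3000 m, saturated: Δz = 0.9 km ⇒ ΔT = -5.13°C; T = 6.77°C
3000–1000 m, dry descent: Δz = 2 km ⇒ ΔT = +20°C; T = 26.77°C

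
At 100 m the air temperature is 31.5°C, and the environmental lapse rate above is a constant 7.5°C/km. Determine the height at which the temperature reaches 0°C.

Height above start = (31.5 − 0) / 7.5 = 4.2 km
Altitude = 100 m + 4200 m = 4300 m

4300 m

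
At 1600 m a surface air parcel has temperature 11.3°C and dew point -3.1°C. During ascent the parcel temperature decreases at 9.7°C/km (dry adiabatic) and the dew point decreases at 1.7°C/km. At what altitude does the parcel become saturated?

3400 m

T and T_d converge at 9.7 − 1.7 = 8°C per km
Height above start = (11.3 − (-3.1)) / 8 = 1.8 km
LCL altitude = 1600 m + 1800 m = 3400 m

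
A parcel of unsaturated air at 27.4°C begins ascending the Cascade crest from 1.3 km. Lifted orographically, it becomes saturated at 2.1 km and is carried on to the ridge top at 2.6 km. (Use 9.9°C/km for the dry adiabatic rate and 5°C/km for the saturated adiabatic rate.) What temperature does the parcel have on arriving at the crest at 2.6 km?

16.98°C

1300 → 2100 m (dry, 9.9°C/km): ΔT = -9.9 × 0.8 = -7.92°C → T = 19.48°C
2100 → 2600 m (saturated, 5°C/km): ΔT = -5 × 0.5 = -2.5°C → T = 16.98°C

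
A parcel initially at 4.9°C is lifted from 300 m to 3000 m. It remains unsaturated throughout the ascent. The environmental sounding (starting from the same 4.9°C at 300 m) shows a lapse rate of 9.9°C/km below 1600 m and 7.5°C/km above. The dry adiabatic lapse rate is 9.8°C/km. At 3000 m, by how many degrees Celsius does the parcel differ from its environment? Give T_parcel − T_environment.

Parcel:
  300–3000 m, dry: Δz = 2.7 km ⇒ ΔT = -26.46°C; T = -21.56°C
Environment:
  300–1600 m, environment, lower layer: Δz = 1.3 km ⇒ ΔT = -12.87°C; T = -7.97°C
  1600–3000 m, environment, upper layer: Δz = 1.4 km ⇒ ΔT = -10.5°C; T = -18.47°C
T_parcel − T_env = -21.56 − (-18.47) = -3.09°C

-3.09°C (parcel cooler than environment)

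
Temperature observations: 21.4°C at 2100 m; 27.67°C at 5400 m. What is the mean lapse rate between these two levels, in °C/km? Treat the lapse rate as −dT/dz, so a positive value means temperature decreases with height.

Γ = −ΔT/Δz = (21.4 − 27.67) / (5400 − 2100) m
  = -6.27°C / 3.3 km = -1.9°C/km

-1.9°C/km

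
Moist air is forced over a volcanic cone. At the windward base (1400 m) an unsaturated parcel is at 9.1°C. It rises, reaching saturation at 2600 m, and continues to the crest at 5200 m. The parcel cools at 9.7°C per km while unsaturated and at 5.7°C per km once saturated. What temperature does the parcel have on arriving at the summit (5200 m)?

From 1400 m to 2600 m (dry): cools by 9.7 × 1.2 = 11.64°C, giving -2.54°C.
From 2600 m to 5200 m (saturated): cools by 5.7 × 2.6 = 14.82°C, giving -17.36°C.

-17.36°C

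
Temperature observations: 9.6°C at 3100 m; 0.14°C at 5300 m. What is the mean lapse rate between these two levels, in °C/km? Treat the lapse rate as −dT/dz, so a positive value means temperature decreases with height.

Γ = −ΔT/Δz = (9.6 − 0.14) / (5300 − 3100) m
  = 9.46°C / 2.2 km = 4.3°C/km

4.3°C/km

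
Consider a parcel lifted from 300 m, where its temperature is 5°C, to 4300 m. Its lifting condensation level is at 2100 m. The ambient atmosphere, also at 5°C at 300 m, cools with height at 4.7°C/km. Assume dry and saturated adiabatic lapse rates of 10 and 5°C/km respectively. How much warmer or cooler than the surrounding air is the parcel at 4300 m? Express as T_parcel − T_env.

Parcel:
  300 → 2100 m (dry, 10°C/km): ΔT = -10 × 1.8 = -18°C → T = -13°C
  2100 → 4300 m (saturated, 5°C/km): ΔT = -5 × 2.2 = -11°C → T = -24°C
Environment:
  300 → 4300 m (environment, 4.7°C/km): ΔT = -4.7 × 4 = -18.8°C → T = -13.8°C
T_parcel − T_env = -24 − (-13.8) = -10.2°C

-10.2°C (parcel cooler than environment)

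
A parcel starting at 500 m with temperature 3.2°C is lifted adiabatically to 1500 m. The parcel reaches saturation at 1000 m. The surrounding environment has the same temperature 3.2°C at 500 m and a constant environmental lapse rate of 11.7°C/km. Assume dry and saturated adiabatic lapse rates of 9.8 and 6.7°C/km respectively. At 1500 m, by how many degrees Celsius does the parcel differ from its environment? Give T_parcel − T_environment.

Parcel:
  Dry to 1000 m: -9.8 × 0.5 km = -4.9°C, so T = -1.7°C.
  Saturated to 1500 m: -6.7 × 0.5 km = -3.35°C, so T = -5.05°C.
Environment:
  Environment to 1500 m: -11.7 × 1 km = -11.7°C, so T = -8.5°C.
T_parcel − T_env = -5.05 − (-8.5) = +3.45°C

+3.45°C (parcel warmer than environment)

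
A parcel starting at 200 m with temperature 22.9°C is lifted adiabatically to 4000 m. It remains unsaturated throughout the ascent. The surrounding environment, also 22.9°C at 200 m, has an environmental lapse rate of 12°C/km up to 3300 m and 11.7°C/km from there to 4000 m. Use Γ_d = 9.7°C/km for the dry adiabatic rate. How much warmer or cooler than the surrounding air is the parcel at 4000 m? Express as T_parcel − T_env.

Parcel:
  From 200 m to 4000 m (dry): cools by 9.7 × 3.8 = 36.86°C, giving -13.96°C.
Environment:
  From 200 m to 3300 m (environment, lower layer): cools by 12 × 3.1 = 37.2°C, giving -14.3°C.
  From 3300 m to 4000 m (environment, upper layer): cools by 11.7 × 0.7 = 8.19°C, giving -22.49°C.
T_parcel − T_env = -13.96 − (-22.49) = +8.53°C

+8.53°C (parcel warmer than environment)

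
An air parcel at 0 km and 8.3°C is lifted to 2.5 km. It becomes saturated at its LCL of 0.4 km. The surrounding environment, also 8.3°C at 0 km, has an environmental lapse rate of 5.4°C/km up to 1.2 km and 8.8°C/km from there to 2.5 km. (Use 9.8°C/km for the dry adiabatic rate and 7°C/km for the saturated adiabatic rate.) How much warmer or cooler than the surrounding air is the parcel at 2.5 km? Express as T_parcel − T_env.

Parcel:
  0–400 m, dry: Δz = 0.4 km ⇒ ΔT = -3.92°C; T = 4.38°C
  400–2500 m, saturated: Δz = 2.1 km ⇒ ΔT = -14.7°C; T = -10.32°C
Environment:
  0–1200 m, environment, lower layer: Δz = 1.2 km ⇒ ΔT = -6.48°C; T = 1.82°C
  1200–2500 m, environment, upper layer: Δz = 1.3 km ⇒ ΔT = -11.44°C; T = -9.62°C
T_parcel − T_env = -10.32 − (-9.62) = -0.7°C

-0.7°C (parcel cooler than environment)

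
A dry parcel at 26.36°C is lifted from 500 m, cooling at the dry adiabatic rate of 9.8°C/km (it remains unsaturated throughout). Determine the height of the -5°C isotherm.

Height above start = (26.36 − (-5)) / 9.8 = 3.2 km
Altitude = 500 m + 3200 m = 3700 m

3700 m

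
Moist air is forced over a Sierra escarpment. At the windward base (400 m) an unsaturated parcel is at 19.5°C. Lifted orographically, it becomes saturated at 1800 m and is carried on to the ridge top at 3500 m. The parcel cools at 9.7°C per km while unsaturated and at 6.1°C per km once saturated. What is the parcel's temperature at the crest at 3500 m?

Dry to 1800 m: -9.7 × 1.4 km = -13.58°C, so T = 5.92°C.
Saturated to 3500 m: -6.1 × 1.7 km = -10.37°C, so T = -4.45°C.

-4.45°C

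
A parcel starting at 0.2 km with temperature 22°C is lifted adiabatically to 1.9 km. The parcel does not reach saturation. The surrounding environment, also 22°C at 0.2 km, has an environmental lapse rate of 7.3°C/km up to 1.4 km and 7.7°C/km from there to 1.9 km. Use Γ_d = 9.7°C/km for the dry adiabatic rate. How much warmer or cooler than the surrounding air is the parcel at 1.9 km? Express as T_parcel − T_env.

-3.88°C (parcel cooler than environment)

Parcel:
  From 200 m to 1900 m (dry): cools by 9.7 × 1.7 = 16.49°C, giving 5.51°C.
Environment:
  From 200 m to 1400 m (environment, lower layer): cools by 7.3 × 1.2 = 8.76°C, giving 13.24°C.
  From 1400 m to 1900 m (environment, upper layer): cools by 7.7 × 0.5 = 3.85°C, giving 9.39°C.
T_parcel − T_env = 5.51 − 9.39 = -3.88°C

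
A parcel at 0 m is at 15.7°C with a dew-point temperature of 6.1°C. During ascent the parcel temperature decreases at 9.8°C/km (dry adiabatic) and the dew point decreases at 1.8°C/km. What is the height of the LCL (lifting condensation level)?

T and T_d converge at 9.8 − 1.8 = 8°C per km
Height above start = (15.7 − 6.1) / 8 = 1.2 km
LCL altitude = 0 m + 1200 m = 1200 m

1200 m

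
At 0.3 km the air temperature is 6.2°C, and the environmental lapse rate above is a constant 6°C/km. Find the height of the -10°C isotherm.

Height above start = (6.2 − (-10)) / 6 = 2.7 km
Altitude = 300 m + 2700 m = 3000 m

3 km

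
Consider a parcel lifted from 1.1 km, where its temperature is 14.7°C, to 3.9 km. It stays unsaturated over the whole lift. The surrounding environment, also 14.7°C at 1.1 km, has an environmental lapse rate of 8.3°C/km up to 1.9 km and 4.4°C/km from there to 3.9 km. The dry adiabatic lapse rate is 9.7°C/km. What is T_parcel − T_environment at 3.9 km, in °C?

Parcel:
  Dry to 3900 m: -9.7 × 2.8 km = -27.16°C, so T = -12.46°C.
Environment:
  Environment, lower layer to 1900 m: -8.3 × 0.8 km = -6.64°C, so T = 8.06°C.
  Environment, upper layer to 3900 m: -4.4 × 2 km = -8.8°C, so T = -0.74°C.
T_parcel − T_env = -12.46 − (-0.74) = -11.72°C

-11.72°C (parcel cooler than environment)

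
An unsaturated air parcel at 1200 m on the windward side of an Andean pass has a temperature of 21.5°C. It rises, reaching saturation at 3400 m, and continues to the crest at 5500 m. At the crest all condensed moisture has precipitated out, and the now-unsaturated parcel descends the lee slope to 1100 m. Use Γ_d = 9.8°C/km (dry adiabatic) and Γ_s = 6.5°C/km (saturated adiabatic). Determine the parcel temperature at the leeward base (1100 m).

1200 → 3400 m (dry, 9.8°C/km): ΔT = -9.8 × 2.2 = -21.56°C → T = -0.06°C
3400 → 5500 m (saturated, 6.5°C/km): ΔT = -6.5 × 2.1 = -13.65°C → T = -13.71°C
5500 → 1100 m (dry descent, 9.8°C/km): ΔT = +9.8 × 4.4 = +43.12°C → T = 29.41°C

29.41°C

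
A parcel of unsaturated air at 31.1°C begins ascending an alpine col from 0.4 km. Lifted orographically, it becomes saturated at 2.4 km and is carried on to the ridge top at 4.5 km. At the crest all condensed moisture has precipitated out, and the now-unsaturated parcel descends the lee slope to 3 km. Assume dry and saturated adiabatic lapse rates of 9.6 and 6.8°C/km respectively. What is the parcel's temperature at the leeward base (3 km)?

12.02°C

Dry to 2400 m: -9.6 × 2 km = -19.2°C, so T = 11.9°C.
Saturated to 4500 m: -6.8 × 2.1 km = -14.28°C, so T = -2.38°C.
Dry descent to 3000 m: +9.6 × 1.5 km = +14.4°C, so T = 12.02°C.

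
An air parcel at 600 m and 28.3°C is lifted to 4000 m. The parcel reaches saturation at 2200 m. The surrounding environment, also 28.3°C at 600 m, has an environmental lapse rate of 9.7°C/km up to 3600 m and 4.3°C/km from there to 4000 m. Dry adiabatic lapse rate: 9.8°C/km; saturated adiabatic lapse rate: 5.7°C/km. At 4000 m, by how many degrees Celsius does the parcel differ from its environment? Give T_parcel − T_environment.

Parcel:
  Dry to 2200 m: -9.8 × 1.6 km = -15.68°C, so T = 12.62°C.
  Saturated to 4000 m: -5.7 × 1.8 km = -10.26°C, so T = 2.36°C.
Environment:
  Environment, lower layer to 3600 m: -9.7 × 3 km = -29.1°C, so T = -0.8°C.
  Environment, upper layer to 4000 m: -4.3 × 0.4 km = -1.72°C, so T = -2.52°C.
T_parcel − T_env = 2.36 − (-2.52) = +4.88°C

+4.88°C (parcel warmer than environment)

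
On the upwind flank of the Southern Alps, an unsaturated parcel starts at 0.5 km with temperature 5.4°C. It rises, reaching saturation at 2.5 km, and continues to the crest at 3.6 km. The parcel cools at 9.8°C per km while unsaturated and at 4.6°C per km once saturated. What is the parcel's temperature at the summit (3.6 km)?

-19.26°C

500 → 2500 m (dry, 9.8°C/km): ΔT = -9.8 × 2 = -19.6°C → T = -14.2°C
2500 → 3600 m (saturated, 4.6°C/km): ΔT = -4.6 × 1.1 = -5.06°C → T = -19.26°C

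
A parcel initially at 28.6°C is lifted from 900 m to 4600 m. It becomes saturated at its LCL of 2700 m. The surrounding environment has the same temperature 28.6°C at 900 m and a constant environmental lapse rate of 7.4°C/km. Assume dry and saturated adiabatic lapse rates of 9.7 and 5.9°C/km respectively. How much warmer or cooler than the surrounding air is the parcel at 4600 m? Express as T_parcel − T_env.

Parcel:
  Dry to 2700 m: -9.7 × 1.8 km = -17.46°C, so T = 11.14°C.
  Saturated to 4600 m: -5.9 × 1.9 km = -11.21°C, so T = -0.07°C.
Environment:
  Environment to 4600 m: -7.4 × 3.7 km = -27.38°C, so T = 1.22°C.
T_parcel − T_env = -0.07 − 1.22 = -1.29°C

-1.29°C (parcel cooler than environment)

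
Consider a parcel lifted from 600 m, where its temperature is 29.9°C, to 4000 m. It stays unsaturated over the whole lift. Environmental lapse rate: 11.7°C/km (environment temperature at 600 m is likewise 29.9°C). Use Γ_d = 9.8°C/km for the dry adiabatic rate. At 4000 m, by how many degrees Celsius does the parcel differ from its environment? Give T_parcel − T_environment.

+6.46°C (parcel warmer than environment)

Parcel:
  600 → 4000 m (dry, 9.8°C/km): ΔT = -9.8 × 3.4 = -33.32°C → T = -3.42°C
Environment:
  600 → 4000 m (environment, 11.7°C/km): ΔT = -11.7 × 3.4 = -39.78°C → T = -9.88°C
T_parcel − T_env = -3.42 − (-9.88) = +6.46°C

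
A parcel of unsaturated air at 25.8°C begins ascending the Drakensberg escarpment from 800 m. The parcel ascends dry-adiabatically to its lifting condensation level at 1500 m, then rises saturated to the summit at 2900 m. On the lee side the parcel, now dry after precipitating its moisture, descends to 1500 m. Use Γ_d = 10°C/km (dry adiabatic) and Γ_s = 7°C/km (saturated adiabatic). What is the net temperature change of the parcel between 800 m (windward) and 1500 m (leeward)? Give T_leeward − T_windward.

-2.8°C

Dry to 1500 m: -10 × 0.7 km = -7°C, so T = 18.8°C.
Saturated to 2900 m: -7 × 1.4 km = -9.8°C, so T = 9°C.
Dry descent to 1500 m: +10 × 1.4 km = +14°C, so T = 23°C.
Net change vs windward start: 23 − 25.8 = -2.8°C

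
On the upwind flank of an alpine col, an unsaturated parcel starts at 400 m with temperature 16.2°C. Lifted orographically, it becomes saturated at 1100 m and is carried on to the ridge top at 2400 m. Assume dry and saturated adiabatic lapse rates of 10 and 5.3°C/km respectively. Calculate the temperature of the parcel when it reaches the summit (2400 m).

400 → 1100 m (dry, 10°C/km): ΔT = -10 × 0.7 = -7°C → T = 9.2°C
1100 → 2400 m (saturated, 5.3°C/km): ΔT = -5.3 × 1.3 = -6.89°C → T = 2.31°C

2.31°C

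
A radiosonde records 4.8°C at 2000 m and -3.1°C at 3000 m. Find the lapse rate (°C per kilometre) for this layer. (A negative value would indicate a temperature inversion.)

Γ = −ΔT/Δz = (4.8 − (-3.1)) / (3000 − 2000) m
  = 7.9°C / 1 km = 7.9°C/km

7.9°C/km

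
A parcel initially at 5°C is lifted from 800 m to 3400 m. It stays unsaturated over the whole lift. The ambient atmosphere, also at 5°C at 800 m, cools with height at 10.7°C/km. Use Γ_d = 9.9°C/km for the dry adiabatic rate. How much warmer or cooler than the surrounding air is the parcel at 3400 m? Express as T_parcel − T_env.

Parcel:
  800–3400 m, dry: Δz = 2.6 km ⇒ ΔT = -25.74°C; T = -20.74°C
Environment:
  800–3400 m, environment: Δz = 2.6 km ⇒ ΔT = -27.82°C; T = -22.82°C
T_parcel − T_env = -20.74 − (-22.82) = +2.08°C

+2.08°C (parcel warmer than environment)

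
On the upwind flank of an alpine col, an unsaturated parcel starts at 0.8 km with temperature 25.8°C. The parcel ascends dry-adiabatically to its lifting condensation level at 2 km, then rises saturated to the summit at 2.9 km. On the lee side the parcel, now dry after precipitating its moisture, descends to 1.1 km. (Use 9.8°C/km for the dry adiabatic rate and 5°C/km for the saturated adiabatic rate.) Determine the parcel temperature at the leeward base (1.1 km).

From 800 m to 2000 m (dry): cools by 9.8 × 1.2 = 11.76°C, giving 14.04°C.
From 2000 m to 2900 m (saturated): cools by 5 × 0.9 = 4.5°C, giving 9.54°C.
From 2900 m to 1100 m (dry descent): warms by 9.8 × 1.8 = 17.64°C, giving 27.18°C.

27.18°C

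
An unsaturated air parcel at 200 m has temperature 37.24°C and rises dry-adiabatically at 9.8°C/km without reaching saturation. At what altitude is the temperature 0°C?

Height above start = (37.24 − 0) / 9.8 = 3.8 km
Altitude = 200 m + 3800 m = 4000 m

4000 m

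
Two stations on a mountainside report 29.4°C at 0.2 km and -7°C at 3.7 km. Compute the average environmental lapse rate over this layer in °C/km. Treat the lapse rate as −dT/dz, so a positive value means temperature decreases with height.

Γ = −ΔT/Δz = (29.4 − (-7)) / (3700 − 200) m
  = 36.4°C / 3.5 km = 10.4°C/km

10.4°C/km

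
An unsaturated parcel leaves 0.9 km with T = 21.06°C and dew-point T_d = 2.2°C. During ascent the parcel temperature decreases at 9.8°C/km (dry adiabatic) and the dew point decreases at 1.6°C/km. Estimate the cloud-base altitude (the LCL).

3.2 km

T and T_d converge at 9.8 − 1.6 = 8.2°C per km
Height above start = (21.06 − 2.2) / 8.2 = 2.3 km
LCL altitude = 900 m + 2300 m = 3200 m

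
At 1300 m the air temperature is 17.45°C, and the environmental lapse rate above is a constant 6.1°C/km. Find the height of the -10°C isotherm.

Height above start = (17.45 − (-10)) / 6.1 = 4.5 km
Altitude = 1300 m + 4500 m = 5800 m

5800 m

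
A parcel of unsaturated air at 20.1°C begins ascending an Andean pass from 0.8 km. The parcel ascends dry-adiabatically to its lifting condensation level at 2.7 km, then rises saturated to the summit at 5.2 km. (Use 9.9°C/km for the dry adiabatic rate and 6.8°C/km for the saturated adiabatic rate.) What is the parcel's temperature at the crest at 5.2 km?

-15.71°C

From 800 m to 2700 m (dry): cools by 9.9 × 1.9 = 18.81°C, giving 1.29°C.
From 2700 m to 5200 m (saturated): cools by 6.8 × 2.5 = 17°C, giving -15.71°C.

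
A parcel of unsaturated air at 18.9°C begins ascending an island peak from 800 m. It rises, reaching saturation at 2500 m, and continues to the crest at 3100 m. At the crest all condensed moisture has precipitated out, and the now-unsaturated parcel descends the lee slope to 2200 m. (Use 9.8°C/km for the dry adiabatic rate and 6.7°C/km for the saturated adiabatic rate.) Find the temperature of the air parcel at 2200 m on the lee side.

7.04°C

800–2500 m, dry: Δz = 1.7 km ⇒ ΔT = -16.66°C; T = 2.24°C
2500–3100 m, saturated: Δz = 0.6 km ⇒ ΔT = -4.02°C; T = -1.78°C
3100–2200 m, dry descent: Δz = 0.9 km ⇒ ΔT = +8.82°C; T = 7.04°C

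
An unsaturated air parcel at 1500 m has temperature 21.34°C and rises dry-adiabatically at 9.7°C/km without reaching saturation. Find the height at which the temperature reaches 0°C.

3700 m

Height above start = (21.34 − 0) / 9.7 = 2.2 km
Altitude = 1500 m + 2200 m = 3700 m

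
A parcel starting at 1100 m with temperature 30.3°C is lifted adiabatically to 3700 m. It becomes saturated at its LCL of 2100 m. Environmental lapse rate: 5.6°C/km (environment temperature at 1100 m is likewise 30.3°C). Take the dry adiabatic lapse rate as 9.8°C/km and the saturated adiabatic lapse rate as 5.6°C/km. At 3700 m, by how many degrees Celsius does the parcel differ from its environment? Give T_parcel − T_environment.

-4.2°C (parcel cooler than environment)

Parcel:
  1100–2100 m, dry: Δz = 1 km ⇒ ΔT = -9.8°C; T = 20.5°C
  2100–3700 m, saturated: Δz = 1.6 km ⇒ ΔT = -8.96°C; T = 11.54°C
Environment:
  1100–3700 m, environment: Δz = 2.6 km ⇒ ΔT = -14.56°C; T = 15.74°C
T_parcel − T_env = 11.54 − 15.74 = -4.2°C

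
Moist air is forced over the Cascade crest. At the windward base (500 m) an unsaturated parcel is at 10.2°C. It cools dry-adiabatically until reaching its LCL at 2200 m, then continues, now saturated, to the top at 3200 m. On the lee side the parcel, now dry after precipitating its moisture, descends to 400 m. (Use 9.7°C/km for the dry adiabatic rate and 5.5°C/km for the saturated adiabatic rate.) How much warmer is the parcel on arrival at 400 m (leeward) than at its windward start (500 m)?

+5.17°C

Dry to 2200 m: -9.7 × 1.7 km = -16.49°C, so T = -6.29°C.
Saturated to 3200 m: -5.5 × 1 km = -5.5°C, so T = -11.79°C.
Dry descent to 400 m: +9.7 × 2.8 km = +27.16°C, so T = 15.37°C.
Net change vs windward start: 15.37 − 10.2 = +5.17°C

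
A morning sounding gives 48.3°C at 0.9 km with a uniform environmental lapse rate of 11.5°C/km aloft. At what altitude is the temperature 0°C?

Height above start = (48.3 − 0) / 11.5 = 4.2 km
Altitude = 900 m + 4200 m = 5100 m

5.1 km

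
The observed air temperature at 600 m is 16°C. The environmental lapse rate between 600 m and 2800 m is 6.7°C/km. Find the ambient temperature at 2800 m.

1.26°C

600 → 2800 m (environmental, 6.7°C/km): ΔT = -6.7 × 2.2 = -14.74°C → T = 1.26°C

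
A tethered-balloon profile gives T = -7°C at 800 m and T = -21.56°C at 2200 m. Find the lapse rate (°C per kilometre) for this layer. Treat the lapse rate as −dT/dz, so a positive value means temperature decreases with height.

Γ = −ΔT/Δz = (-7 − (-21.56)) / (2200 − 800) m
  = 14.56°C / 1.4 km = 10.4°C/km

10.4°C/km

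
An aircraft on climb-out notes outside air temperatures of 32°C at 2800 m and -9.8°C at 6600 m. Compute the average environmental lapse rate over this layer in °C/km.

Γ = −ΔT/Δz = (32 − (-9.8)) / (6600 − 2800) m
  = 41.8°C / 3.8 km = 11°C/km

11°C/km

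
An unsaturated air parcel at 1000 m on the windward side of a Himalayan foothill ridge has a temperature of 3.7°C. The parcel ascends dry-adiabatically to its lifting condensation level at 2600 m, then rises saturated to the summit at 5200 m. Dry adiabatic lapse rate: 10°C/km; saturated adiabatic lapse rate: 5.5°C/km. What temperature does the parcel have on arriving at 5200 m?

-26.6°C

1000 → 2600 m (dry, 10°C/km): ΔT = -10 × 1.6 = -16°C → T = -12.3°C
2600 → 5200 m (saturated, 5.5°C/km): ΔT = -5.5 × 2.6 = -14.3°C → T = -26.6°C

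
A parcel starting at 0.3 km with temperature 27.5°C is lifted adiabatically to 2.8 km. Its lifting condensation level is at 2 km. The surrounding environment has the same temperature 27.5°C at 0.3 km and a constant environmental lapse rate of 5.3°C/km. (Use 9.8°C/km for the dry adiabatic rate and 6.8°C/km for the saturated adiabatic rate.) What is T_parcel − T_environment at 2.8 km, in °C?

Parcel:
  300–2000 m, dry: Δz = 1.7 km ⇒ ΔT = -16.66°C; T = 10.84°C
  2000–2800 m, saturated: Δz = 0.8 km ⇒ ΔT = -5.44°C; T = 5.4°C
Environment:
  300–2800 m, environment: Δz = 2.5 km ⇒ ΔT = -13.25°C; T = 14.25°C
T_parcel − T_env = 5.4 − 14.25 = -8.85°C

-8.85°C (parcel cooler than environment)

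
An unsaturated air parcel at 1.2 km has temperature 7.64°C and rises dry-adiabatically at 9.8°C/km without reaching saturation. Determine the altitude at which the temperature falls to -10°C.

Height above start = (7.64 − (-10)) / 9.8 = 1.8 km
Altitude = 1200 m + 1800 m = 3000 m

3 km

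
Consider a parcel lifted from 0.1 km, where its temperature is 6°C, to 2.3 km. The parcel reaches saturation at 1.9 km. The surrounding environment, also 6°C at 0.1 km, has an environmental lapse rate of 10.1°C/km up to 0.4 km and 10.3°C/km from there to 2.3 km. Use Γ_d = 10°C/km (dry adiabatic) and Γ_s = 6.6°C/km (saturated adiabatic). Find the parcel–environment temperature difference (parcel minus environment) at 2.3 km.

Parcel:
  From 100 m to 1900 m (dry): cools by 10 × 1.8 = 18°C, giving -12°C.
  From 1900 m to 2300 m (saturated): cools by 6.6 × 0.4 = 2.64°C, giving -14.64°C.
Environment:
  From 100 m to 400 m (environment, lower layer): cools by 10.1 × 0.3 = 3.03°C, giving 2.97°C.
  From 400 m to 2300 m (environment, upper layer): cools by 10.3 × 1.9 = 19.57°C, giving -16.6°C.
T_parcel − T_env = -14.64 − (-16.6) = +1.96°C

+1.96°C (parcel warmer than environment)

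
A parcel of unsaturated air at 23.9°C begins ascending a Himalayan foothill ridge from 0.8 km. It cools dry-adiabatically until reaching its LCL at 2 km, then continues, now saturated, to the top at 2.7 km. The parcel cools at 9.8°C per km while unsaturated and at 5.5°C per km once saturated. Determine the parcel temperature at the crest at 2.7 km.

8.29°C

Dry to 2000 m: -9.8 × 1.2 km = -11.76°C, so T = 12.14°C.
Saturated to 2700 m: -5.5 × 0.7 km = -3.85°C, so T = 8.29°C.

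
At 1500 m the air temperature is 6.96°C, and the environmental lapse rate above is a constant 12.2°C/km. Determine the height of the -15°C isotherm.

Height above start = (6.96 − (-15)) / 12.2 = 1.8 km
Altitude = 1500 m + 1800 m = 3300 m

3300 m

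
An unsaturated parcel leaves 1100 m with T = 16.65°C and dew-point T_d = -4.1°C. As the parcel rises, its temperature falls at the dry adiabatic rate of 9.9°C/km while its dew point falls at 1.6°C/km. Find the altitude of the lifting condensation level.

T and T_d converge at 9.9 − 1.6 = 8.3°C per km
Height above start = (16.65 − (-4.1)) / 8.3 = 2.5 km
LCL altitude = 1100 m + 2500 m = 3600 m

3600 m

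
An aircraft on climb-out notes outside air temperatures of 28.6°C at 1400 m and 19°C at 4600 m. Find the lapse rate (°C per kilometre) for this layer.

3°C/km

Γ = −ΔT/Δz = (28.6 − 19) / (4600 − 1400) m
  = 9.6°C / 3.2 km = 3°C/km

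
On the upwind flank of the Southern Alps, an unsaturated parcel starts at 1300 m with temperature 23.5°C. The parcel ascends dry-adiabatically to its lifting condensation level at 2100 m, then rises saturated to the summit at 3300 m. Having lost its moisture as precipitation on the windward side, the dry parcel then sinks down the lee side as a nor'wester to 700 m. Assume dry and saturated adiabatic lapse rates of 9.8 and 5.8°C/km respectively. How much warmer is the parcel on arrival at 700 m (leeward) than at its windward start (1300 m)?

1300 → 2100 m (dry, 9.8°C/km): ΔT = -9.8 × 0.8 = -7.84°C → T = 15.66°C
2100 → 3300 m (saturated, 5.8°C/km): ΔT = -5.8 × 1.2 = -6.96°C → T = 8.7°C
3300 → 700 m (dry descent, 9.8°C/km): ΔT = +9.8 × 2.6 = +25.48°C → T = 34.18°C
Net change vs windward start: 34.18 − 23.5 = +10.68°C

+10.68°C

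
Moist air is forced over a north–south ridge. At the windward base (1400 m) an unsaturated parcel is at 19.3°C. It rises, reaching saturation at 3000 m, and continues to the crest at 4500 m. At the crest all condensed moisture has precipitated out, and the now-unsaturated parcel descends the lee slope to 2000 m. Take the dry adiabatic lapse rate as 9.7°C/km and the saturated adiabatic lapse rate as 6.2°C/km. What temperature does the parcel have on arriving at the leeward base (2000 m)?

From 1400 m to 3000 m (dry): cools by 9.7 × 1.6 = 15.52°C, giving 3.78°C.
From 3000 m to 4500 m (saturated): cools by 6.2 × 1.5 = 9.3°C, giving -5.52°C.
From 4500 m to 2000 m (dry descent): warms by 9.7 × 2.5 = 24.25°C, giving 18.73°C.

18.73°C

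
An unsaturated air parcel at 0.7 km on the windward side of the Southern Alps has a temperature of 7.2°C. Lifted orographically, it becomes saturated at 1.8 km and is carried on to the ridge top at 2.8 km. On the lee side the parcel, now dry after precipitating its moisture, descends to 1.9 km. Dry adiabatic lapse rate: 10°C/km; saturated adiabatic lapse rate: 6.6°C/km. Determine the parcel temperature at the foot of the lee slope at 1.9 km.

Dry to 1800 m: -10 × 1.1 km = -11°C, so T = -3.8°C.
Saturated to 2800 m: -6.6 × 1 km = -6.6°C, so T = -10.4°C.
Dry descent to 1900 m: +10 × 0.9 km = +9°C, so T = -1.4°C.

-1.4°C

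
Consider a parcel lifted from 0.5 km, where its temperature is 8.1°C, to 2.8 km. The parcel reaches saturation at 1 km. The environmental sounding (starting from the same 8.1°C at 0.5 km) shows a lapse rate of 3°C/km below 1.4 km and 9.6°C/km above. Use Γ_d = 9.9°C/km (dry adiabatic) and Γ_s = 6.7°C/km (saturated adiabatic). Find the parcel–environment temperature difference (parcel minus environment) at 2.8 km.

-0.87°C (parcel cooler than environment)

Parcel:
  500 → 1000 m (dry, 9.9°C/km): ΔT = -9.9 × 0.5 = -4.95°C → T = 3.15°C
  1000 → 2800 m (saturated, 6.7°C/km): ΔT = -6.7 × 1.8 = -12.06°C → T = -8.91°C
Environment:
  500 → 1400 m (environment, lower layer, 3°C/km): ΔT = -3 × 0.9 = -2.7°C → T = 5.4°C
  1400 → 2800 m (environment, upper layer, 9.6°C/km): ΔT = -9.6 × 1.4 = -13.44°C → T = -8.04°C
T_parcel − T_env = -8.91 − (-8.04) = -0.87°C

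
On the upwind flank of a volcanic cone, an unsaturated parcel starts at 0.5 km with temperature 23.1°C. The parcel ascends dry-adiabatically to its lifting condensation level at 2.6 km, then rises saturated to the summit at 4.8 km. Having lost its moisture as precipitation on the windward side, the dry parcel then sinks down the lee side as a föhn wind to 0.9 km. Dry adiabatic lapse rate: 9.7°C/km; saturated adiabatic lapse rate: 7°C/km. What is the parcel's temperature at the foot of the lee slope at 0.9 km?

25.16°C

500–2600 m, dry: Δz = 2.1 km ⇒ ΔT = -20.37°C; T = 2.73°C
2600–4800 m, saturated: Δz = 2.2 km ⇒ ΔT = -15.4°C; T = -12.67°C
4800–900 m, dry descent: Δz = 3.9 km ⇒ ΔT = +37.83°C; T = 25.16°C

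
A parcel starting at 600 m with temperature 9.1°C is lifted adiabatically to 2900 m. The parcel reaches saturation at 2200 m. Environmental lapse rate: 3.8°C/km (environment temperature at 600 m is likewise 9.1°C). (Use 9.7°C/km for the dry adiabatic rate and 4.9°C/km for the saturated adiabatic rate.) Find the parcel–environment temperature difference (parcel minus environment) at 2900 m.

-10.21°C (parcel cooler than environment)

Parcel:
  600 → 2200 m (dry, 9.7°C/km): ΔT = -9.7 × 1.6 = -15.52°C → T = -6.42°C
  2200 → 2900 m (saturated, 4.9°C/km): ΔT = -4.9 × 0.7 = -3.43°C → T = -9.85°C
Environment:
  600 → 2900 m (environment, 3.8°C/km): ΔT = -3.8 × 2.3 = -8.74°C → T = 0.36°C
T_parcel − T_env = -9.85 − 0.36 = -10.21°C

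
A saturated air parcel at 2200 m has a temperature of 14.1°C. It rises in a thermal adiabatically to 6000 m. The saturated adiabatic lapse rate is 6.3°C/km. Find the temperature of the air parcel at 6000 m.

2200–6000 m, saturated adiabatic: Δz = 3.8 km ⇒ ΔT = -23.94°C; T = -9.84°C

-9.84°C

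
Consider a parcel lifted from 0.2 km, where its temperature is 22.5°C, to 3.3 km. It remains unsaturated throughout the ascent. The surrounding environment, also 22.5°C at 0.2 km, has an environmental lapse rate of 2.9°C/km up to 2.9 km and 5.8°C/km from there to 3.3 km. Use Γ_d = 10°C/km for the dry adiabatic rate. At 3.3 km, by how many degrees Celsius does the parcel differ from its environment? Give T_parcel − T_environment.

Parcel:
  From 200 m to 3300 m (dry): cools by 10 × 3.1 = 31°C, giving -8.5°C.
Environment:
  From 200 m to 2900 m (environment, lower layer): cools by 2.9 × 2.7 = 7.83°C, giving 14.67°C.
  From 2900 m to 3300 m (environment, upper layer): cools by 5.8 × 0.4 = 2.32°C, giving 12.35°C.
T_parcel − T_env = -8.5 − 12.35 = -20.85°C

-20.85°C (parcel cooler than environment)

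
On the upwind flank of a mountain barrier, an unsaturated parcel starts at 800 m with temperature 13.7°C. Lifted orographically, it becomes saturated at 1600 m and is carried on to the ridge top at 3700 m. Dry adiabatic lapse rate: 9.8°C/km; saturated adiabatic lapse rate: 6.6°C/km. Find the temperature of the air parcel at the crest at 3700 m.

-8°C

800 → 1600 m (dry, 9.8°C/km): ΔT = -9.8 × 0.8 = -7.84°C → T = 5.86°C
1600 → 3700 m (saturated, 6.6°C/km): ΔT = -6.6 × 2.1 = -13.86°C → T = -8°C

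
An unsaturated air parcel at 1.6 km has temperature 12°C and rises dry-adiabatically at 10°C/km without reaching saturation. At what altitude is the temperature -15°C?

Height above start = (12 − (-15)) / 10 = 2.7 km
Altitude = 1600 m + 2700 m = 4300 m

4.3 km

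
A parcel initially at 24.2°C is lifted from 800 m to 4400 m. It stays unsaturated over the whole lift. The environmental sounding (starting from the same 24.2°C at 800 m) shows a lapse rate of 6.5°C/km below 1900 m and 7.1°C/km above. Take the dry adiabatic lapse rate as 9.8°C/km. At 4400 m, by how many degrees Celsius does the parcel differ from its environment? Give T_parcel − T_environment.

-10.38°C (parcel cooler than environment)

Parcel:
  800–4400 m, dry: Δz = 3.6 km ⇒ ΔT = -35.28°C; T = -11.08°C
Environment:
  800–1900 m, environment, lower layer: Δz = 1.1 km ⇒ ΔT = -7.15°C; T = 17.05°C
  1900–4400 m, environment, upper layer: Δz = 2.5 km ⇒ ΔT = -17.75°C; T = -0.7°C
T_parcel − T_env = -11.08 − (-0.7) = -10.38°C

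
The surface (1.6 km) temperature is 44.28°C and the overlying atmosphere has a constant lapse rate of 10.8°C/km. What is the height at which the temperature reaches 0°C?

5.7 km

Height above start = (44.28 − 0) / 10.8 = 4.1 km
Altitude = 1600 m + 4100 m = 5700 m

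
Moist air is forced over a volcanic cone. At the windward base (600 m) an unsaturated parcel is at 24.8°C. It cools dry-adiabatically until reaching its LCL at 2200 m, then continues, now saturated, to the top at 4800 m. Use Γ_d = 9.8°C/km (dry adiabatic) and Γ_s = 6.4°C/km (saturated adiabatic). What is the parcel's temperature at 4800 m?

-7.52°C

From 600 m to 2200 m (dry): cools by 9.8 × 1.6 = 15.68°C, giving 9.12°C.
From 2200 m to 4800 m (saturated): cools by 6.4 × 2.6 = 16.64°C, giving -7.52°C.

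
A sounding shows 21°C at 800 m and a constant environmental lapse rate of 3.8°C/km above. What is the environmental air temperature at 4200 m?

8.08°C

800 → 4200 m (environmental, 3.8°C/km): ΔT = -3.8 × 3.4 = -12.92°C → T = 8.08°C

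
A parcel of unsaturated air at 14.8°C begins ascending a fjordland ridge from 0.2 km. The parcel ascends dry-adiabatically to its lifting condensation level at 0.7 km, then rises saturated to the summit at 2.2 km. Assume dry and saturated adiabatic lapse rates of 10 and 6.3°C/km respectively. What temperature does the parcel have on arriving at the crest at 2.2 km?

0.35°C

200–700 m, dry: Δz = 0.5 km ⇒ ΔT = -5°C; T = 9.8°C
700–2200 m, saturated: Δz = 1.5 km ⇒ ΔT = -9.45°C; T = 0.35°C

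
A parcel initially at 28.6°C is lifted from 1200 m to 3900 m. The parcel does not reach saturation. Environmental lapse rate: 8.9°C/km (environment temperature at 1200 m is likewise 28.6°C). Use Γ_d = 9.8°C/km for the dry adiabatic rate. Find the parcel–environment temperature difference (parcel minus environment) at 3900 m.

-2.43°C (parcel cooler than environment)

Parcel:
  1200 → 3900 m (dry, 9.8°C/km): ΔT = -9.8 × 2.7 = -26.46°C → T = 2.14°C
Environment:
  1200 → 3900 m (environment, 8.9°C/km): ΔT = -8.9 × 2.7 = -24.03°C → T = 4.57°C
T_parcel − T_env = 2.14 − 4.57 = -2.43°C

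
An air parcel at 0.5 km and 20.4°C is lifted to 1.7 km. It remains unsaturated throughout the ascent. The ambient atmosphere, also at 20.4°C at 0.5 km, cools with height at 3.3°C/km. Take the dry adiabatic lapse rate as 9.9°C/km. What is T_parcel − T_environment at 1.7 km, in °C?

-7.92°C (parcel cooler than environment)

Parcel:
  Dry to 1700 m: -9.9 × 1.2 km = -11.88°C, so T = 8.52°C.
Environment:
  Environment to 1700 m: -3.3 × 1.2 km = -3.96°C, so T = 16.44°C.
T_parcel − T_env = 8.52 − 16.44 = -7.92°C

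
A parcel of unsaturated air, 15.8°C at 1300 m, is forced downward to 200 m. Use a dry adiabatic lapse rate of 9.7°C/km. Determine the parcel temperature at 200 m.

26.47°C

1300–200 m, dry adiabatic: Δz = 1.1 km ⇒ ΔT = +10.67°C; T = 26.47°C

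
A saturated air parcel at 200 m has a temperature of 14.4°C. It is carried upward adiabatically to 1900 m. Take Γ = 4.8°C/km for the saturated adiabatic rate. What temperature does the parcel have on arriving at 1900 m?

200–1900 m, saturated adiabatic: Δz = 1.7 km ⇒ ΔT = -8.16°C; T = 6.24°C

6.24°C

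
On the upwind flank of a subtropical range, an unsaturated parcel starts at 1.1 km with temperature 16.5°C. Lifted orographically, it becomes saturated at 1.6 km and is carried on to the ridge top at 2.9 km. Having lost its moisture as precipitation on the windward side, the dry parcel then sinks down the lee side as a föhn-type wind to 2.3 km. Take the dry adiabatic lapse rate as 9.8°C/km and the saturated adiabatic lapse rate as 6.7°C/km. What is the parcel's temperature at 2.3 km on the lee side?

8.77°C

From 1100 m to 1600 m (dry): cools by 9.8 × 0.5 = 4.9°C, giving 11.6°C.
From 1600 m to 2900 m (saturated): cools by 6.7 × 1.3 = 8.71°C, giving 2.89°C.
From 2900 m to 2300 m (dry descent): warms by 9.8 × 0.6 = 5.88°C, giving 8.77°C.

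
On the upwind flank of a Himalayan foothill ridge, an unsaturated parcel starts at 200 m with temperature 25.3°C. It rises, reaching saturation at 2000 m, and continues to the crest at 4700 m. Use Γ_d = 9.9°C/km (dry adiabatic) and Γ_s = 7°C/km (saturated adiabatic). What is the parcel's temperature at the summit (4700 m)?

-11.42°C

200–2000 m, dry: Δz = 1.8 km ⇒ ΔT = -17.82°C; T = 7.48°C
2000–4700 m, saturated: Δz = 2.7 km ⇒ ΔT = -18.9°C; T = -11.42°C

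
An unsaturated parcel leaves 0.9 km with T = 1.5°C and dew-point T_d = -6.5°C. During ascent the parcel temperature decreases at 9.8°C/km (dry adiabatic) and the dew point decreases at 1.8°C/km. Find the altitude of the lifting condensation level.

T and T_d converge at 9.8 − 1.8 = 8°C per km
Height above start = (1.5 − (-6.5)) / 8 = 1 km
LCL altitude = 900 m + 1000 m = 1900 m

1.9 km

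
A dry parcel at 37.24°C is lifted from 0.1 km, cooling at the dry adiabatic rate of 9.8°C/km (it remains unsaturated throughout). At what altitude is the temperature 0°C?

3.9 km

Height above start = (37.24 − 0) / 9.8 = 3.8 km
Altitude = 100 m + 3800 m = 3900 m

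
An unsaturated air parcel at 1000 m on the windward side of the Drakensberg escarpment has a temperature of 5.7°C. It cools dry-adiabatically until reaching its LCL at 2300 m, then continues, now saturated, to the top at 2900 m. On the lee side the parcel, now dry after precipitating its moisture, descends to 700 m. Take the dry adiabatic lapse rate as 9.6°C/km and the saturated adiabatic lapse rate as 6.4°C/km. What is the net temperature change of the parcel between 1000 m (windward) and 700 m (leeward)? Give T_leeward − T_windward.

1000–2300 m, dry: Δz = 1.3 km ⇒ ΔT = -12.48°C; T = -6.78°C
2300–2900 m, saturated: Δz = 0.6 km ⇒ ΔT = -3.84°C; T = -10.62°C
2900–700 m, dry descent: Δz = 2.2 km ⇒ ΔT = +21.12°C; T = 10.5°C
Net change vs windward start: 10.5 − 5.7 = +4.8°C

+4.8°C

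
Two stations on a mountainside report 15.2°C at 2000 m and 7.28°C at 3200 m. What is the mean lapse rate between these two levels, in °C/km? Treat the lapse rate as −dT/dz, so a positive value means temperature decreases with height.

6.6°C/km

Γ = −ΔT/Δz = (15.2 − 7.28) / (3200 − 2000) m
  = 7.92°C / 1.2 km = 6.6°C/km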